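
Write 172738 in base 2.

Using repeated division by 2:
172738 ÷ 2 = 86369 remainder 0
86369 ÷ 2 = 43184 remainder 1
43184 ÷ 2 = 21592 remainder 0
21592 ÷ 2 = 10796 remainder 0
10796 ÷ 2 = 5398 remainder 0
5398 ÷ 2 = 2699 remainder 0
2699 ÷ 2 = 1349 remainder 1
1349 ÷ 2 = 674 remainder 1
674 ÷ 2 = 337 remainder 0
337 ÷ 2 = 168 remainder 1
168 ÷ 2 = 84 remainder 0
84 ÷ 2 = 42 remainder 0
42 ÷ 2 = 21 remainder 0
21 ÷ 2 = 10 remainder 1
10 ÷ 2 = 5 remainder 0
5 ÷ 2 = 2 remainder 1
2 ÷ 2 = 1 remainder 0
1 ÷ 2 = 0 remainder 1
Reading remainders bottom to top: 101010001011000010



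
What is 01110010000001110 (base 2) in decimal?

Sum of powers of 2 for each 1-bit:
2^1 + 2^2 + 2^3 + 2^10 + 2^13 + 2^14 + 2^15
= 2 + 4 + 8 + 1024 + 8192 + 16384 + 32768
= 58382



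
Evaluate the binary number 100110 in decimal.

Sum of powers of 2 for each 1-bit:
2^1 + 2^2 + 2^5
= 2 + 4 + 32
= 38



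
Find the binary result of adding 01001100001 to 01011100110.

Add column by column from the right: bit + bit + carry-in; write the sum mod 2, carry 1 when the sum is 2 or 3.
carry:  10111000000
        01001100001
+       01011100110
-------------------
       010101000111
(the carry out of the leftmost column, 0, becomes the leading bit)
Decimal check:
  01001100001 = 512 + 64 + 32 + 1 = 609
  01011100110 = 512 + 128 + 64 + 32 + 4 + 2 = 742
  609 + 742 = 1351, and 010101000111 = 1024 + 256 + 64 + 4 + 2 + 1 = 1351 ✓



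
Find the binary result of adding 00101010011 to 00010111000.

Add column by column from the right: bit + bit + carry-in; write the sum mod 2, carry 1 when the sum is 2 or 3.
carry:  01111100000
        00101010011
+       00010111000
-------------------
       001000001011
(the carry out of the leftmost column, 0, becomes the leading bit)
Decimal check:
  00101010011 = 256 + 64 + 16 + 2 + 1 = 339
  00010111000 = 128 + 32 + 16 + 8 = 184
  339 + 184 = 523, and 001000001011 = 512 + 8 + 2 + 1 = 523 ✓



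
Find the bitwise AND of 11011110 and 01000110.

AND: 1 only when both bits are 1
  11011110
& 01000110
----------
  01000110
Decimal: 222 & 70 = 70



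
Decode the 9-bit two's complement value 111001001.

Binary: 111001001
Sign bit: 1 (negative)
Invert: 000110110
Add 1:  000110111
Magnitude: 000110111 = 32 + 16 + 4 + 2 + 1 = 55
Value: -55



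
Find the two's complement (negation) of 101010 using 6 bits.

Original (sign bit 1, negative): 101010
Step 1 - Invert all bits: 010101
Step 2 - Add 1: 010110
Verification: 101010 + 010110 = 1000000; discarding the end carry (carry out of the top bit) leaves the 6-bit value 000000, as required for x + (-x)



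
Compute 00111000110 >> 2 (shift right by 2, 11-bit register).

Original: 00111000110 (decimal 454)
Shift right by 2 positions
Drop the 2 low bits; fill with zeros on the left
Result: 00001110001 (decimal 113)
Equivalent: 454 >> 2 = 454 ÷ 2^2 = 113



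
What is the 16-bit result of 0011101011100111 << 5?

Original: 0011101011100111 (decimal 15079)
Shift left by 5 positions
Append 5 zeros on the right and drop the 5 high bits that overflow the 16-bit width
Result: 0101110011100000 (decimal 23776)
Equivalent: 15079 << 5 = 15079 × 2^5 = 482528, truncated to 16 bits = 23776



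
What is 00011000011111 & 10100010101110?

AND: 1 only when both bits are 1
  00011000011111
& 10100010101110
----------------
  00000000001110
Decimal: 1567 & 10414 = 14



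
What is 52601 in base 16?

Using repeated division by 16 (digits 10–15 are A–F):
52601 ÷ 16 = 3287 remainder 9
3287 ÷ 16 = 205 remainder 7
205 ÷ 16 = 12 remainder 13 (D)
12 ÷ 16 = 0 remainder 12 (C)
Reading remainders bottom to top: CD79



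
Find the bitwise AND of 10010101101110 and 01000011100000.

AND: 1 only when both bits are 1
  10010101101110
& 01000011100000
----------------
  00000001100000
Decimal: 9582 & 4320 = 96



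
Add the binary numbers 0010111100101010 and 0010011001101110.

Add column by column from the right: bit + bit + carry-in; write the sum mod 2, carry 1 when the sum is 2 or 3.
carry:  0101110011011100
        0010111100101010
+       0010011001101110
------------------------
       00101010110011000
(the carry out of the leftmost column, 0, becomes the leading bit)
Decimal check:
  0010111100101010 = 8192 + 2048 + 1024 + 512 + 256 + 32 + 8 + 2 = 12074
  0010011001101110 = 8192 + 1024 + 512 + 64 + 32 + 8 + 4 + 2 = 9838
  12074 + 9838 = 21912, and 00101010110011000 = 16384 + 4096 + 1024 + 256 + 128 + 16 + 8 = 21912 ✓



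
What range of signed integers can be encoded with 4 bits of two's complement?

For 4-bit two's complement:
Minimum: -2^3 = -8
Maximum: 2^3 - 1 = 7



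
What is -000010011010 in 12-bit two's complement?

Original: 000010011010
Step 1 - Invert all bits: 111101100101
Step 2 - Add 1: 111101100110
Verification: 000010011010 + 111101100110 = 1000000000000; discarding the end carry (carry out of the top bit) leaves the 12-bit value 000000000000, as required for x + (-x)



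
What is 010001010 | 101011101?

OR: 1 when either bit is 1
  010001010
| 101011101
-----------
  111011111
Decimal: 138 | 349 = 479



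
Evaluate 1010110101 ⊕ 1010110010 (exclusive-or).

XOR: 1 when bits differ
  1010110101
^ 1010110010
------------
  0000000111
Decimal: 693 ^ 690 = 7



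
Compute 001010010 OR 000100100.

OR: 1 when either bit is 1
  001010010
| 000100100
-----------
  001110110
Decimal: 82 | 36 = 118



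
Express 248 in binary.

Using repeated division by 2:
248 ÷ 2 = 124 remainder 0
124 ÷ 2 = 62 remainder 0
62 ÷ 2 = 31 remainder 0
31 ÷ 2 = 15 remainder 1
15 ÷ 2 = 7 remainder 1
7 ÷ 2 = 3 remainder 1
3 ÷ 2 = 1 remainder 1
1 ÷ 2 = 0 remainder 1
Reading remainders bottom to top: 11111000



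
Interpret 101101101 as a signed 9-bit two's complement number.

Binary: 101101101
Sign bit: 1 (negative)
Invert: 010010010
Add 1:  010010011
Magnitude: 010010011 = 128 + 16 + 2 + 1 = 147
Value: -147



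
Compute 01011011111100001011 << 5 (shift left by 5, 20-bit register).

Original: 01011011111100001011 (decimal 376587)
Shift left by 5 positions
Append 5 zeros on the right and drop the 5 high bits that overflow the 20-bit width
Result: 01111110000101100000 (decimal 516448)
Equivalent: 376587 << 5 = 376587 × 2^5 = 12050784, truncated to 20 bits = 516448



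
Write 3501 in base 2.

Using repeated division by 2:
3501 ÷ 2 = 1750 remainder 1
1750 ÷ 2 = 875 remainder 0
875 ÷ 2 = 437 remainder 1
437 ÷ 2 = 218 remainder 1
218 ÷ 2 = 109 remainder 0
109 ÷ 2 = 54 remainder 1
54 ÷ 2 = 27 remainder 0
27 ÷ 2 = 13 remainder 1
13 ÷ 2 = 6 remainder 1
6 ÷ 2 = 3 remainder 0
3 ÷ 2 = 1 remainder 1
1 ÷ 2 = 0 remainder 1
Reading remainders bottom to top: 110110101101



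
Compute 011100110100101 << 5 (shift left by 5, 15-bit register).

Original: 011100110100101 (decimal 14757)
Shift left by 5 positions
Append 5 zeros on the right and drop the 5 high bits that overflow the 15-bit width
Result: 011010010100000 (decimal 13472)
Equivalent: 14757 << 5 = 14757 × 2^5 = 472224, truncated to 15 bits = 13472



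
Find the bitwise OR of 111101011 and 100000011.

OR: 1 when either bit is 1
  111101011
| 100000011
-----------
  111101011
Decimal: 491 | 259 = 491



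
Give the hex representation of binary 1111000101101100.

Group into 4-bit nibbles from right:
  1111 = F
  0001 = 1
  0110 = 6
  1100 = C
Result: F16C



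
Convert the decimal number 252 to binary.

Using repeated division by 2:
252 ÷ 2 = 126 remainder 0
126 ÷ 2 = 63 remainder 0
63 ÷ 2 = 31 remainder 1
31 ÷ 2 = 15 remainder 1
15 ÷ 2 = 7 remainder 1
7 ÷ 2 = 3 remainder 1
3 ÷ 2 = 1 remainder 1
1 ÷ 2 = 0 remainder 1
Reading remainders bottom to top: 11111100



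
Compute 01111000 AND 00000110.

AND: 1 only when both bits are 1
  01111000
& 00000110
----------
  00000000
Decimal: 120 & 6 = 0



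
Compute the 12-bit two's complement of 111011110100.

Original (sign bit 1, negative): 111011110100
Step 1 - Invert all bits: 000100001011
Step 2 - Add 1: 000100001100
Verification: 111011110100 + 000100001100 = 1000000000000; discarding the end carry (carry out of the top bit) leaves the 12-bit value 000000000000, as required for x + (-x)



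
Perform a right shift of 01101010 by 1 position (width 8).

Original: 01101010 (decimal 106)
Shift right by 1 position
Drop the 1 low bit; fill with zero on the left
Result: 00110101 (decimal 53)
Equivalent: 106 >> 1 = 106 ÷ 2^1 = 53



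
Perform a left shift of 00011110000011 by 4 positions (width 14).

Original: 00011110000011 (decimal 1923)
Shift left by 4 positions
Append 4 zeros on the right and drop the 4 high bits that overflow the 14-bit width
Result: 11100000110000 (decimal 14384)
Equivalent: 1923 << 4 = 1923 × 2^4 = 30768, truncated to 14 bits = 14384



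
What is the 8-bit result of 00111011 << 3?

Original: 00111011 (decimal 59)
Shift left by 3 positions
Append 3 zeros on the right and drop the 3 high bits that overflow the 8-bit width
Result: 11011000 (decimal 216)
Equivalent: 59 << 3 = 59 × 2^3 = 472, truncated to 8 bits = 216



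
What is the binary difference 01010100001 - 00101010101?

Method 1 - Direct subtraction (column by column from the right: bit − bit − borrow-in; if negative, add 2 and borrow 1 from the next column):
borrow: 01010111000
        01010100001
-       00101010101
-------------------
        00101001100

Method 2 - Add two's complement:
Two's complement of 00101010101: invert → 11010101010, add 1 → 11010101011
  01010100001
+ 11010101011
-------------
 100101001100  (end carry out of the top bit = 1)
Discarding the end carry: 00101001100
Decimal check:
  01010100001 = 512 + 128 + 32 + 1 = 673
  00101010101 = 256 + 64 + 16 + 4 + 1 = 341
  673 - 341 = 332, and 00101001100 = 256 + 64 + 8 + 4 = 332 ✓



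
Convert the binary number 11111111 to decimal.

Sum of powers of 2 for each 1-bit:
2^0 + 2^1 + 2^2 + 2^3 + 2^4 + 2^5 + 2^6 + 2^7
= 1 + 2 + 4 + 8 + 16 + 32 + 64 + 128
= 255



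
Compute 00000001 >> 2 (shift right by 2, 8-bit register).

Original: 00000001 (decimal 1)
Shift right by 2 positions
Drop the 2 low bits; fill with zeros on the left
Result: 00000000 (decimal 0)
Equivalent: 1 >> 2 = 1 ÷ 2^2 = 0



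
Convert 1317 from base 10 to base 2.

Using repeated division by 2:
1317 ÷ 2 = 658 remainder 1
658 ÷ 2 = 329 remainder 0
329 ÷ 2 = 164 remainder 1
164 ÷ 2 = 82 remainder 0
82 ÷ 2 = 41 remainder 0
41 ÷ 2 = 20 remainder 1
20 ÷ 2 = 10 remainder 0
10 ÷ 2 = 5 remainder 0
5 ÷ 2 = 2 remainder 1
2 ÷ 2 = 1 remainder 0
1 ÷ 2 = 0 remainder 1
Reading remainders bottom to top: 10100100101



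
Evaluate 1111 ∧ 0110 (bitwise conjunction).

AND: 1 only when both bits are 1
  1111
& 0110
------
  0110
Decimal: 15 & 6 = 6



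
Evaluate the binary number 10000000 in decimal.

Sum of powers of 2 for each 1-bit:
2^7
= 128
= 128



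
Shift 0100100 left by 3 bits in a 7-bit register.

Original: 0100100 (decimal 36)
Shift left by 3 positions
Append 3 zeros on the right and drop the 3 high bits that overflow the 7-bit width
Result: 0100000 (decimal 32)
Equivalent: 36 << 3 = 36 × 2^3 = 288, truncated to 7 bits = 32



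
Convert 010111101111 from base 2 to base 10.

Sum of powers of 2 for each 1-bit:
2^0 + 2^1 + 2^2 + 2^3 + 2^5 + 2^6 + 2^7 + 2^8 + 2^10
= 1 + 2 + 4 + 8 + 32 + 64 + 128 + 256 + 1024
= 1519



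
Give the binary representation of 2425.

Using repeated division by 2:
2425 ÷ 2 = 1212 remainder 1
1212 ÷ 2 = 606 remainder 0
606 ÷ 2 = 303 remainder 0
303 ÷ 2 = 151 remainder 1
151 ÷ 2 = 75 remainder 1
75 ÷ 2 = 37 remainder 1
37 ÷ 2 = 18 remainder 1
18 ÷ 2 = 9 remainder 0
9 ÷ 2 = 4 remainder 1
4 ÷ 2 = 2 remainder 0
2 ÷ 2 = 1 remainder 0
1 ÷ 2 = 0 remainder 1
Reading remainders bottom to top: 100101111001



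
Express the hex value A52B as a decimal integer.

Expand by place value (powers of 16):
Digit values: A = 10, B = 11
A52B = 10 × 16^3 + 5 × 16^2 + 2 × 16^1 + 11 × 16^0
= 10 × 4096 + 5 × 256 + 2 × 16 + 11 × 1
= 40960 + 1280 + 32 + 11
= 42283



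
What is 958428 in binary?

Using repeated division by 2:
958428 ÷ 2 = 479214 remainder 0
479214 ÷ 2 = 239607 remainder 0
239607 ÷ 2 = 119803 remainder 1
119803 ÷ 2 = 59901 remainder 1
59901 ÷ 2 = 29950 remainder 1
29950 ÷ 2 = 14975 remainder 0
14975 ÷ 2 = 7487 remainder 1
7487 ÷ 2 = 3743 remainder 1
3743 ÷ 2 = 1871 remainder 1
1871 ÷ 2 = 935 remainder 1
935 ÷ 2 = 467 remainder 1
467 ÷ 2 = 233 remainder 1
233 ÷ 2 = 116 remainder 1
116 ÷ 2 = 58 remainder 0
58 ÷ 2 = 29 remainder 0
29 ÷ 2 = 14 remainder 1
14 ÷ 2 = 7 remainder 0
7 ÷ 2 = 3 remainder 1
3 ÷ 2 = 1 remainder 1
1 ÷ 2 = 0 remainder 1
Reading remainders bottom to top: 11101001111111011100



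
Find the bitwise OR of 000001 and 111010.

OR: 1 when either bit is 1
  000001
| 111010
--------
  111011
Decimal: 1 | 58 = 59



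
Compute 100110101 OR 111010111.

OR: 1 when either bit is 1
  100110101
| 111010111
-----------
  111110111
Decimal: 309 | 471 = 503



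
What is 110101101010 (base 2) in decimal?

Sum of powers of 2 for each 1-bit:
2^1 + 2^3 + 2^5 + 2^6 + 2^8 + 2^10 + 2^11
= 2 + 8 + 32 + 64 + 256 + 1024 + 2048
= 3434



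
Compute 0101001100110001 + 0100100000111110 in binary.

Add column by column from the right: bit + bit + carry-in; write the sum mod 2, carry 1 when the sum is 2 or 3.
carry:  1000000001100000
        0101001100110001
+       0100100000111110
------------------------
       01001101101101111
(the carry out of the leftmost column, 0, becomes the leading bit)
Decimal check:
  0101001100110001 = 16384 + 4096 + 512 + 256 + 32 + 16 + 1 = 21297
  0100100000111110 = 16384 + 2048 + 32 + 16 + 8 + 4 + 2 = 18494
  21297 + 18494 = 39791, and 01001101101101111 = 32768 + 4096 + 2048 + 512 + 256 + 64 + 32 + 8 + 4 + 2 + 1 = 39791 ✓



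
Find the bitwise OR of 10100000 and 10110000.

OR: 1 when either bit is 1
  10100000
| 10110000
----------
  10110000
Decimal: 160 | 176 = 176



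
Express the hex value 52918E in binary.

Convert each hex digit to 4 bits:
  5 = 0101
  2 = 0010
  9 = 1001
  1 = 0001
  8 = 1000
  E = 1110
Concatenate: 010100101001000110001110



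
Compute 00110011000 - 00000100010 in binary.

Method 1 - Direct subtraction (column by column from the right: bit − bit − borrow-in; if negative, add 2 and borrow 1 from the next column):
borrow: 00011001100
        00110011000
-       00000100010
-------------------
        00101110110

Method 2 - Add two's complement:
Two's complement of 00000100010: invert → 11111011101, add 1 → 11111011110
  00110011000
+ 11111011110
-------------
 100101110110  (end carry out of the top bit = 1)
Discarding the end carry: 00101110110
Decimal check:
  00110011000 = 256 + 128 + 16 + 8 = 408
  00000100010 = 32 + 2 = 34
  408 - 34 = 374, and 00101110110 = 256 + 64 + 32 + 16 + 4 + 2 = 374 ✓



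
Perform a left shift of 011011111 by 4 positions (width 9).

Original: 011011111 (decimal 223)
Shift left by 4 positions
Append 4 zeros on the right and drop the 4 high bits that overflow the 9-bit width
Result: 111110000 (decimal 496)
Equivalent: 223 << 4 = 223 × 2^4 = 3568, truncated to 9 bits = 496



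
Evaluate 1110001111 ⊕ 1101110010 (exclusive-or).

XOR: 1 when bits differ
  1110001111
^ 1101110010
------------
  0011111101
Decimal: 911 ^ 882 = 253



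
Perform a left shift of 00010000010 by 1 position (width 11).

Original: 00010000010 (decimal 130)
Shift left by 1 position
Append 1 zero on the right
Result: 00100000100 (decimal 260)
Equivalent: 130 << 1 = 130 × 2^1 = 260



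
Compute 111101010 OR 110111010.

OR: 1 when either bit is 1
  111101010
| 110111010
-----------
  111111010
Decimal: 490 | 442 = 506



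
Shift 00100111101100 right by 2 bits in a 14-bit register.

Original: 00100111101100 (decimal 2540)
Shift right by 2 positions
Drop the 2 low bits; fill with zeros on the left
Result: 00001001111011 (decimal 635)
Equivalent: 2540 >> 2 = 2540 ÷ 2^2 = 635



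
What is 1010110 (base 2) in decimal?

Sum of powers of 2 for each 1-bit:
2^1 + 2^2 + 2^4 + 2^6
= 2 + 4 + 16 + 64
= 86



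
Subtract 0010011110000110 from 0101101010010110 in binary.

Method 1 - Direct subtraction (column by column from the right: bit − bit − borrow-in; if negative, add 2 and borrow 1 from the next column):
borrow: 0100111000000000
        0101101010010110
-       0010011110000110
------------------------
        0011001100010000

Method 2 - Add two's complement:
Two's complement of 0010011110000110: invert → 1101100001111001, add 1 → 1101100001111010
  0101101010010110
+ 1101100001111010
------------------
 10011001100010000  (end carry out of the top bit = 1)
Discarding the end carry: 0011001100010000
Decimal check:
  0101101010010110 = 16384 + 4096 + 2048 + 512 + 128 + 16 + 4 + 2 = 23190
  0010011110000110 = 8192 + 1024 + 512 + 256 + 128 + 4 + 2 = 10118
  23190 - 10118 = 13072, and 0011001100010000 = 8192 + 4096 + 512 + 256 + 16 = 13072 ✓



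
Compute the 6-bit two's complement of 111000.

Original (sign bit 1, negative): 111000
Step 1 - Invert all bits: 000111
Step 2 - Add 1: 001000
Verification: 111000 + 001000 = 1000000; discarding the end carry (carry out of the top bit) leaves the 6-bit value 000000, as required for x + (-x)



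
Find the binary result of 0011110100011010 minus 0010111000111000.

Method 1 - Direct subtraction (column by column from the right: bit − bit − borrow-in; if negative, add 2 and borrow 1 from the next column):
borrow: 0001110111000000
        0011110100011010
-       0010111000111000
------------------------
        0000111011100010

Method 2 - Add two's complement:
Two's complement of 0010111000111000: invert → 1101000111000111, add 1 → 1101000111001000
  0011110100011010
+ 1101000111001000
------------------
 10000111011100010  (end carry out of the top bit = 1)
Discarding the end carry: 0000111011100010
Decimal check:
  0011110100011010 = 8192 + 4096 + 2048 + 1024 + 256 + 16 + 8 + 2 = 15642
  0010111000111000 = 8192 + 2048 + 1024 + 512 + 32 + 16 + 8 = 11832
  15642 - 11832 = 3810, and 0000111011100010 = 2048 + 1024 + 512 + 128 + 64 + 32 + 2 = 3810 ✓



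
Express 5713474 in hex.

Using repeated division by 16 (digits 10–15 are A–F):
5713474 ÷ 16 = 357092 remainder 2
357092 ÷ 16 = 22318 remainder 4
22318 ÷ 16 = 1394 remainder 14 (E)
1394 ÷ 16 = 87 remainder 2
87 ÷ 16 = 5 remainder 7
5 ÷ 16 = 0 remainder 5
Reading remainders bottom to top: 572E42



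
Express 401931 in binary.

Using repeated division by 2:
401931 ÷ 2 = 200965 remainder 1
200965 ÷ 2 = 100482 remainder 1
100482 ÷ 2 = 50241 remainder 0
50241 ÷ 2 = 25120 remainder 1
25120 ÷ 2 = 12560 remainder 0
12560 ÷ 2 = 6280 remainder 0
6280 ÷ 2 = 3140 remainder 0
3140 ÷ 2 = 1570 remainder 0
1570 ÷ 2 = 785 remainder 0
785 ÷ 2 = 392 remainder 1
392 ÷ 2 = 196 remainder 0
196 ÷ 2 = 98 remainder 0
98 ÷ 2 = 49 remainder 0
49 ÷ 2 = 24 remainder 1
24 ÷ 2 = 12 remainder 0
12 ÷ 2 = 6 remainder 0
6 ÷ 2 = 3 remainder 0
3 ÷ 2 = 1 remainder 1
1 ÷ 2 = 0 remainder 1
Reading remainders bottom to top: 1100010001000001011



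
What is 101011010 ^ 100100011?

XOR: 1 when bits differ
  101011010
^ 100100011
-----------
  001111001
Decimal: 346 ^ 291 = 121



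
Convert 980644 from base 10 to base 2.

Using repeated division by 2:
980644 ÷ 2 = 490322 remainder 0
490322 ÷ 2 = 245161 remainder 0
245161 ÷ 2 = 122580 remainder 1
122580 ÷ 2 = 61290 remainder 0
61290 ÷ 2 = 30645 remainder 0
30645 ÷ 2 = 15322 remainder 1
15322 ÷ 2 = 7661 remainder 0
7661 ÷ 2 = 3830 remainder 1
3830 ÷ 2 = 1915 remainder 0
1915 ÷ 2 = 957 remainder 1
957 ÷ 2 = 478 remainder 1
478 ÷ 2 = 239 remainder 0
239 ÷ 2 = 119 remainder 1
119 ÷ 2 = 59 remainder 1
59 ÷ 2 = 29 remainder 1
29 ÷ 2 = 14 remainder 1
14 ÷ 2 = 7 remainder 0
7 ÷ 2 = 3 remainder 1
3 ÷ 2 = 1 remainder 1
1 ÷ 2 = 0 remainder 1
Reading remainders bottom to top: 11101111011010100100



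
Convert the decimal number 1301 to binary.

Using repeated division by 2:
1301 ÷ 2 = 650 remainder 1
650 ÷ 2 = 325 remainder 0
325 ÷ 2 = 162 remainder 1
162 ÷ 2 = 81 remainder 0
81 ÷ 2 = 40 remainder 1
40 ÷ 2 = 20 remainder 0
20 ÷ 2 = 10 remainder 0
10 ÷ 2 = 5 remainder 0
5 ÷ 2 = 2 remainder 1
2 ÷ 2 = 1 remainder 0
1 ÷ 2 = 0 remainder 1
Reading remainders bottom to top: 10100010101



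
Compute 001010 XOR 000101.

XOR: 1 when bits differ
  001010
^ 000101
--------
  001111
Decimal: 10 ^ 5 = 15



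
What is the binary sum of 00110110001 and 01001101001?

Add column by column from the right: bit + bit + carry-in; write the sum mod 2, carry 1 when the sum is 2 or 3.
carry:  11111000010
        00110110001
+       01001101001
-------------------
       010000011010
(the carry out of the leftmost column, 0, becomes the leading bit)
Decimal check:
  00110110001 = 256 + 128 + 32 + 16 + 1 = 433
  01001101001 = 512 + 64 + 32 + 8 + 1 = 617
  433 + 617 = 1050, and 010000011010 = 1024 + 16 + 8 + 2 = 1050 ✓



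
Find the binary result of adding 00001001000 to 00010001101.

Add column by column from the right: bit + bit + carry-in; write the sum mod 2, carry 1 when the sum is 2 or 3.
carry:  00000010000
        00001001000
+       00010001101
-------------------
       000011010101
(the carry out of the leftmost column, 0, becomes the leading bit)
Decimal check:
  00001001000 = 64 + 8 = 72
  00010001101 = 128 + 8 + 4 + 1 = 141
  72 + 141 = 213, and 000011010101 = 128 + 64 + 16 + 4 + 1 = 213 ✓



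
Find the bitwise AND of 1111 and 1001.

AND: 1 only when both bits are 1
  1111
& 1001
------
  1001
Decimal: 15 & 9 = 9



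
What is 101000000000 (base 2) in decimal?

Sum of powers of 2 for each 1-bit:
2^9 + 2^11
= 512 + 2048
= 2560



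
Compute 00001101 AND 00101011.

AND: 1 only when both bits are 1
  00001101
& 00101011
----------
  00001001
Decimal: 13 & 43 = 9



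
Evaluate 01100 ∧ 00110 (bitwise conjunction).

AND: 1 only when both bits are 1
  01100
& 00110
-------
  00100
Decimal: 12 & 6 = 4



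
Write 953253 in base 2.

Using repeated division by 2:
953253 ÷ 2 = 476626 remainder 1
476626 ÷ 2 = 238313 remainder 0
238313 ÷ 2 = 119156 remainder 1
119156 ÷ 2 = 59578 remainder 0
59578 ÷ 2 = 29789 remainder 0
29789 ÷ 2 = 14894 remainder 1
14894 ÷ 2 = 7447 remainder 0
7447 ÷ 2 = 3723 remainder 1
3723 ÷ 2 = 1861 remainder 1
1861 ÷ 2 = 930 remainder 1
930 ÷ 2 = 465 remainder 0
465 ÷ 2 = 232 remainder 1
232 ÷ 2 = 116 remainder 0
116 ÷ 2 = 58 remainder 0
58 ÷ 2 = 29 remainder 0
29 ÷ 2 = 14 remainder 1
14 ÷ 2 = 7 remainder 0
7 ÷ 2 = 3 remainder 1
3 ÷ 2 = 1 remainder 1
1 ÷ 2 = 0 remainder 1
Reading remainders bottom to top: 11101000101110100101



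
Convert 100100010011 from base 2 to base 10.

Sum of powers of 2 for each 1-bit:
2^0 + 2^1 + 2^4 + 2^8 + 2^11
= 1 + 2 + 16 + 256 + 2048
= 2323



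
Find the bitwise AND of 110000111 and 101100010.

AND: 1 only when both bits are 1
  110000111
& 101100010
-----------
  100000010
Decimal: 391 & 354 = 258



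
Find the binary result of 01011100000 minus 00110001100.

Method 1 - Direct subtraction (column by column from the right: bit − bit − borrow-in; if negative, add 2 and borrow 1 from the next column):
borrow: 01000111000
        01011100000
-       00110001100
-------------------
        00101010100

Method 2 - Add two's complement:
Two's complement of 00110001100: invert → 11001110011, add 1 → 11001110100
  01011100000
+ 11001110100
-------------
 100101010100  (end carry out of the top bit = 1)
Discarding the end carry: 00101010100
Decimal check:
  01011100000 = 512 + 128 + 64 + 32 = 736
  00110001100 = 256 + 128 + 8 + 4 = 396
  736 - 396 = 340, and 00101010100 = 256 + 64 + 16 + 4 = 340 ✓



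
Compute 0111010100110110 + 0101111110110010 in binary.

Add column by column from the right: bit + bit + carry-in; write the sum mod 2, carry 1 when the sum is 2 or 3.
carry:  1111111001101100
        0111010100110110
+       0101111110110010
------------------------
       01101010011101000
(the carry out of the leftmost column, 0, becomes the leading bit)
Decimal check:
  0111010100110110 = 16384 + 8192 + 4096 + 1024 + 256 + 32 + 16 + 4 + 2 = 30006
  0101111110110010 = 16384 + 4096 + 2048 + 1024 + 512 + 256 + 128 + 32 + 16 + 2 = 24498
  30006 + 24498 = 54504, and 01101010011101000 = 32768 + 16384 + 4096 + 1024 + 128 + 64 + 32 + 8 = 54504 ✓



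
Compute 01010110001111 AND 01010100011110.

AND: 1 only when both bits are 1
  01010110001111
& 01010100011110
----------------
  01010100001110
Decimal: 5519 & 5406 = 5390



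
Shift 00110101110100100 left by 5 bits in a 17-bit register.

Original: 00110101110100100 (decimal 27556)
Shift left by 5 positions
Append 5 zeros on the right and drop the 5 high bits that overflow the 17-bit width
Result: 10111010010000000 (decimal 95360)
Equivalent: 27556 << 5 = 27556 × 2^5 = 881792, truncated to 17 bits = 95360



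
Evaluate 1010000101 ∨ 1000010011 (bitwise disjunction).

OR: 1 when either bit is 1
  1010000101
| 1000010011
------------
  1010010111
Decimal: 645 | 531 = 663



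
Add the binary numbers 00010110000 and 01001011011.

Add column by column from the right: bit + bit + carry-in; write the sum mod 2, carry 1 when the sum is 2 or 3.
carry:  00111100000
        00010110000
+       01001011011
-------------------
       001100001011
(the carry out of the leftmost column, 0, becomes the leading bit)
Decimal check:
  00010110000 = 128 + 32 + 16 = 176
  01001011011 = 512 + 64 + 16 + 8 + 2 + 1 = 603
  176 + 603 = 779, and 001100001011 = 512 + 256 + 8 + 2 + 1 = 779 ✓



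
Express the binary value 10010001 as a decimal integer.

Sum of powers of 2 for each 1-bit:
2^0 + 2^4 + 2^7
= 1 + 16 + 128
= 145



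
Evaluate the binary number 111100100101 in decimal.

Sum of powers of 2 for each 1-bit:
2^0 + 2^2 + 2^5 + 2^8 + 2^9 + 2^10 + 2^11
= 1 + 4 + 32 + 256 + 512 + 1024 + 2048
= 3877



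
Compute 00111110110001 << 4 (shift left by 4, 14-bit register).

Original: 00111110110001 (decimal 4017)
Shift left by 4 positions
Append 4 zeros on the right and drop the 4 high bits that overflow the 14-bit width
Result: 11101100010000 (decimal 15120)
Equivalent: 4017 << 4 = 4017 × 2^4 = 64272, truncated to 14 bits = 15120



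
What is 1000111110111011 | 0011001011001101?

OR: 1 when either bit is 1
  1000111110111011
| 0011001011001101
------------------
  1011111111111111
Decimal: 36795 | 13005 = 49151



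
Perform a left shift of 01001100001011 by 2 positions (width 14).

Original: 01001100001011 (decimal 4875)
Shift left by 2 positions
Append 2 zeros on the right and drop the 2 high bits that overflow the 14-bit width
Result: 00110000101100 (decimal 3116)
Equivalent: 4875 << 2 = 4875 × 2^2 = 19500, truncated to 14 bits = 3116



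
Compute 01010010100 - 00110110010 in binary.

Method 1 - Direct subtraction (column by column from the right: bit − bit − borrow-in; if negative, add 2 and borrow 1 from the next column):
borrow: 01111000100
        01010010100
-       00110110010
-------------------
        00011100010

Method 2 - Add two's complement:
Two's complement of 00110110010: invert → 11001001101, add 1 → 11001001110
  01010010100
+ 11001001110
-------------
 100011100010  (end carry out of the top bit = 1)
Discarding the end carry: 00011100010
Decimal check:
  01010010100 = 512 + 128 + 16 + 4 = 660
  00110110010 = 256 + 128 + 32 + 16 + 2 = 434
  660 - 434 = 226, and 00011100010 = 128 + 64 + 32 + 2 = 226 ✓



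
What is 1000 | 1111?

OR: 1 when either bit is 1
  1000
| 1111
------
  1111
Decimal: 8 | 15 = 15



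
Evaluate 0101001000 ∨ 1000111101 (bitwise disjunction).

OR: 1 when either bit is 1
  0101001000
| 1000111101
------------
  1101111101
Decimal: 328 | 573 = 893



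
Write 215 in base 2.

Using repeated division by 2:
215 ÷ 2 = 107 remainder 1
107 ÷ 2 = 53 remainder 1
53 ÷ 2 = 26 remainder 1
26 ÷ 2 = 13 remainder 0
13 ÷ 2 = 6 remainder 1
6 ÷ 2 = 3 remainder 0
3 ÷ 2 = 1 remainder 1
1 ÷ 2 = 0 remainder 1
Reading remainders bottom to top: 11010111



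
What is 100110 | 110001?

OR: 1 when either bit is 1
  100110
| 110001
--------
  110111
Decimal: 38 | 49 = 55



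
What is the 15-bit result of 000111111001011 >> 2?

Original: 000111111001011 (decimal 4043)
Shift right by 2 positions
Drop the 2 low bits; fill with zeros on the left
Result: 000001111110010 (decimal 1010)
Equivalent: 4043 >> 2 = 4043 ÷ 2^2 = 1010



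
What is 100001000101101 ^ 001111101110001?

XOR: 1 when bits differ
  100001000101101
^ 001111101110001
-----------------
  101110101011100
Decimal: 16941 ^ 8049 = 23900



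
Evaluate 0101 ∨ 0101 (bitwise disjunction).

OR: 1 when either bit is 1
  0101
| 0101
------
  0101
Decimal: 5 | 5 = 5



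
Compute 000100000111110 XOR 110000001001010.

XOR: 1 when bits differ
  000100000111110
^ 110000001001010
-----------------
  110100001110100
Decimal: 2110 ^ 24650 = 26740



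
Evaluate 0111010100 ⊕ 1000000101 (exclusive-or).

XOR: 1 when bits differ
  0111010100
^ 1000000101
------------
  1111010001
Decimal: 468 ^ 517 = 977



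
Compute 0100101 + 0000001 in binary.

Add column by column from the right: bit + bit + carry-in; write the sum mod 2, carry 1 when the sum is 2 or 3.
carry:  0000010
        0100101
+       0000001
---------------
       00100110
(the carry out of the leftmost column, 0, becomes the leading bit)
Decimal check:
  0100101 = 32 + 4 + 1 = 37
  0000001 = 1
  37 + 1 = 38, and 00100110 = 32 + 4 + 2 = 38 ✓



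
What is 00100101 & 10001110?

AND: 1 only when both bits are 1
  00100101
& 10001110
----------
  00000100
Decimal: 37 & 142 = 4



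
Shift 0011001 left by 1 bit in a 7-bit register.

Original: 0011001 (decimal 25)
Shift left by 1 position
Append 1 zero on the right
Result: 0110010 (decimal 50)
Equivalent: 25 << 1 = 25 × 2^1 = 50



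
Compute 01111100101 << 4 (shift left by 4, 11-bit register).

Original: 01111100101 (decimal 997)
Shift left by 4 positions
Append 4 zeros on the right and drop the 4 high bits that overflow the 11-bit width
Result: 11001010000 (decimal 1616)
Equivalent: 997 << 4 = 997 × 2^4 = 15952, truncated to 11 bits = 1616



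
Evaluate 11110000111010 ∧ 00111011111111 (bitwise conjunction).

AND: 1 only when both bits are 1
  11110000111010
& 00111011111111
----------------
  00110000111010
Decimal: 15418 & 3839 = 3130



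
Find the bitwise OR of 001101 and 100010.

OR: 1 when either bit is 1
  001101
| 100010
--------
  101111
Decimal: 13 | 34 = 47



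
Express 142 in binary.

Using repeated division by 2:
142 ÷ 2 = 71 remainder 0
71 ÷ 2 = 35 remainder 1
35 ÷ 2 = 17 remainder 1
17 ÷ 2 = 8 remainder 1
8 ÷ 2 = 4 remainder 0
4 ÷ 2 = 2 remainder 0
2 ÷ 2 = 1 remainder 0
1 ÷ 2 = 0 remainder 1
Reading remainders bottom to top: 10001110



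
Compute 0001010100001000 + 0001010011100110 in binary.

Add column by column from the right: bit + bit + carry-in; write the sum mod 2, carry 1 when the sum is 2 or 3.
carry:  0010100000000000
        0001010100001000
+       0001010011100110
------------------------
       00010100111101110
(the carry out of the leftmost column, 0, becomes the leading bit)
Decimal check:
  0001010100001000 = 4096 + 1024 + 256 + 8 = 5384
  0001010011100110 = 4096 + 1024 + 128 + 64 + 32 + 4 + 2 = 5350
  5384 + 5350 = 10734, and 00010100111101110 = 8192 + 2048 + 256 + 128 + 64 + 32 + 8 + 4 + 2 = 10734 ✓



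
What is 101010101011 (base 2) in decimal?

Sum of powers of 2 for each 1-bit:
2^0 + 2^1 + 2^3 + 2^5 + 2^7 + 2^9 + 2^11
= 1 + 2 + 8 + 32 + 128 + 512 + 2048
= 2731



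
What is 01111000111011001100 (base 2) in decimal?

Sum of powers of 2 for each 1-bit:
2^2 + 2^3 + 2^6 + 2^7 + 2^9 + 2^10 + 2^11 + 2^15 + 2^16 + 2^17 + 2^18
= 4 + 8 + 64 + 128 + 512 + 1024 + 2048 + 32768 + 65536 + 131072 + 262144
= 495308



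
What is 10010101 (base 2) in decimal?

Sum of powers of 2 for each 1-bit:
2^0 + 2^2 + 2^4 + 2^7
= 1 + 4 + 16 + 128
= 149



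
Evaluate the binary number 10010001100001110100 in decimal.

Sum of powers of 2 for each 1-bit:
2^2 + 2^4 + 2^5 + 2^6 + 2^11 + 2^12 + 2^16 + 2^19
= 4 + 16 + 32 + 64 + 2048 + 4096 + 65536 + 524288
= 596084



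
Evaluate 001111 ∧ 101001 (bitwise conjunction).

AND: 1 only when both bits are 1
  001111
& 101001
--------
  001001
Decimal: 15 & 41 = 9



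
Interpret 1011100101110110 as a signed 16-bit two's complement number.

Binary: 1011100101110110
Sign bit: 1 (negative)
Invert: 0100011010001001
Add 1:  0100011010001010
Magnitude: 0100011010001010 = 16384 + 1024 + 512 + 128 + 8 + 2 = 18058
Value: -18058



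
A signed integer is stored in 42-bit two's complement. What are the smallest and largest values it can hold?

For 42-bit two's complement:
Minimum: -2^41 = -2199023255552
Maximum: 2^41 - 1 = 2199023255551



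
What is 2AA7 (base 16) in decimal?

Expand by place value (powers of 16):
Digit values: A = 10
2AA7 = 2 × 16^3 + 10 × 16^2 + 10 × 16^1 + 7 × 16^0
= 2 × 4096 + 10 × 256 + 10 × 16 + 7 × 1
= 8192 + 2560 + 160 + 7
= 10919



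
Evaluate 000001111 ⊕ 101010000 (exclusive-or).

XOR: 1 when bits differ
  000001111
^ 101010000
-----------
  101011111
Decimal: 15 ^ 336 = 351



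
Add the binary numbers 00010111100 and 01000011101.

Add column by column from the right: bit + bit + carry-in; write the sum mod 2, carry 1 when the sum is 2 or 3.
carry:  00001111000
        00010111100
+       01000011101
-------------------
       001011011001
(the carry out of the leftmost column, 0, becomes the leading bit)
Decimal check:
  00010111100 = 128 + 32 + 16 + 8 + 4 = 188
  01000011101 = 512 + 16 + 8 + 4 + 1 = 541
  188 + 541 = 729, and 001011011001 = 512 + 128 + 64 + 16 + 8 + 1 = 729 ✓



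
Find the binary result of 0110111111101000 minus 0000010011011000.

Method 1 - Direct subtraction (column by column from the right: bit − bit − borrow-in; if negative, add 2 and borrow 1 from the next column):
borrow: 0000000000100000
        0110111111101000
-       0000010011011000
------------------------
        0110101100010000

Method 2 - Add two's complement:
Two's complement of 0000010011011000: invert → 1111101100100111, add 1 → 1111101100101000
  0110111111101000
+ 1111101100101000
------------------
 10110101100010000  (end carry out of the top bit = 1)
Discarding the end carry: 0110101100010000
Decimal check:
  0110111111101000 = 16384 + 8192 + 2048 + 1024 + 512 + 256 + 128 + 64 + 32 + 8 = 28648
  0000010011011000 = 1024 + 128 + 64 + 16 + 8 = 1240
  28648 - 1240 = 27408, and 0110101100010000 = 16384 + 8192 + 2048 + 512 + 256 + 16 = 27408 ✓



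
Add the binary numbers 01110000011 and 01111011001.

Add column by column from the right: bit + bit + carry-in; write the sum mod 2, carry 1 when the sum is 2 or 3.
carry:  11100000110
        01110000011
+       01111011001
-------------------
       011101011100
(the carry out of the leftmost column, 0, becomes the leading bit)
Decimal check:
  01110000011 = 512 + 256 + 128 + 2 + 1 = 899
  01111011001 = 512 + 256 + 128 + 64 + 16 + 8 + 1 = 985
  899 + 985 = 1884, and 011101011100 = 1024 + 512 + 256 + 64 + 16 + 8 + 4 = 1884 ✓



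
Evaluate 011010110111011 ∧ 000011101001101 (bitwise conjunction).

AND: 1 only when both bits are 1
  011010110111011
& 000011101001101
-----------------
  000010100001001
Decimal: 13755 & 1869 = 1289



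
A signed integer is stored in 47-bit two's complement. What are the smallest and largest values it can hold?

For 47-bit two's complement:
Minimum: -2^46 = -70368744177664
Maximum: 2^46 - 1 = 70368744177663



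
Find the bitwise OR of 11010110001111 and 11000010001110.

OR: 1 when either bit is 1
  11010110001111
| 11000010001110
----------------
  11010110001111
Decimal: 13711 | 12430 = 13711



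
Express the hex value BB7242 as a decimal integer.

Expand by place value (powers of 16):
Digit values: B = 11
BB7242 = 11 × 16^5 + 11 × 16^4 + 7 × 16^3 + 2 × 16^2 + 4 × 16^1 + 2 × 16^0
= 11 × 1048576 + 11 × 65536 + 7 × 4096 + 2 × 256 + 4 × 16 + 2 × 1
= 11534336 + 720896 + 28672 + 512 + 64 + 2
= 12284482



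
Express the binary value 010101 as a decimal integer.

Sum of powers of 2 for each 1-bit:
2^0 + 2^2 + 2^4
= 1 + 4 + 16
= 21



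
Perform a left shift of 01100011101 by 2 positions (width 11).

Original: 01100011101 (decimal 797)
Shift left by 2 positions
Append 2 zeros on the right and drop the 2 high bits that overflow the 11-bit width
Result: 10001110100 (decimal 1140)
Equivalent: 797 << 2 = 797 × 2^2 = 3188, truncated to 11 bits = 1140



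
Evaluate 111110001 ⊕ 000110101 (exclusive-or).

XOR: 1 when bits differ
  111110001
^ 000110101
-----------
  111000100
Decimal: 497 ^ 53 = 452



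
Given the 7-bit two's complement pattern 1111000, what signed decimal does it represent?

Binary: 1111000
Sign bit: 1 (negative)
Invert: 0000111
Add 1:  0001000
Magnitude: 0001000 = 8
Value: -8



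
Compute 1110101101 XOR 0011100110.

XOR: 1 when bits differ
  1110101101
^ 0011100110
------------
  1101001011
Decimal: 941 ^ 230 = 843



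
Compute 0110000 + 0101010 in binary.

Add column by column from the right: bit + bit + carry-in; write the sum mod 2, carry 1 when the sum is 2 or 3.
carry:  1000000
        0110000
+       0101010
---------------
       01011010
(the carry out of the leftmost column, 0, becomes the leading bit)
Decimal check:
  0110000 = 32 + 16 = 48
  0101010 = 32 + 8 + 2 = 42
  48 + 42 = 90, and 01011010 = 64 + 16 + 8 + 2 = 90 ✓



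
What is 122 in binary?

Using repeated division by 2:
122 ÷ 2 = 61 remainder 0
61 ÷ 2 = 30 remainder 1
30 ÷ 2 = 15 remainder 0
15 ÷ 2 = 7 remainder 1
7 ÷ 2 = 3 remainder 1
3 ÷ 2 = 1 remainder 1
1 ÷ 2 = 0 remainder 1
Reading remainders bottom to top: 1111010



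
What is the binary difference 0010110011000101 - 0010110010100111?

Method 1 - Direct subtraction (column by column from the right: bit − bit − borrow-in; if negative, add 2 and borrow 1 from the next column):
borrow: 0000000001111100
        0010110011000101
-       0010110010100111
------------------------
        0000000000011110

Method 2 - Add two's complement:
Two's complement of 0010110010100111: invert → 1101001101011000, add 1 → 1101001101011001
  0010110011000101
+ 1101001101011001
------------------
 10000000000011110  (end carry out of the top bit = 1)
Discarding the end carry: 0000000000011110
Decimal check:
  0010110011000101 = 8192 + 2048 + 1024 + 128 + 64 + 4 + 1 = 11461
  0010110010100111 = 8192 + 2048 + 1024 + 128 + 32 + 4 + 2 + 1 = 11431
  11461 - 11431 = 30, and 0000000000011110 = 16 + 8 + 4 + 2 = 30 ✓



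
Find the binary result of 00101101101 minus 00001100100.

Method 1 - Direct subtraction (column by column from the right: bit − bit − borrow-in; if negative, add 2 and borrow 1 from the next column):
borrow: 00000000000
        00101101101
-       00001100100
-------------------
        00100001001

Method 2 - Add two's complement:
Two's complement of 00001100100: invert → 11110011011, add 1 → 11110011100
  00101101101
+ 11110011100
-------------
 100100001001  (end carry out of the top bit = 1)
Discarding the end carry: 00100001001
Decimal check:
  00101101101 = 256 + 64 + 32 + 8 + 4 + 1 = 365
  00001100100 = 64 + 32 + 4 = 100
  365 - 100 = 265, and 00100001001 = 256 + 8 + 1 = 265 ✓



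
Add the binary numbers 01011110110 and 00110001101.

Add column by column from the right: bit + bit + carry-in; write the sum mod 2, carry 1 when the sum is 2 or 3.
carry:  11111111000
        01011110110
+       00110001101
-------------------
       010010000011
(the carry out of the leftmost column, 0, becomes the leading bit)
Decimal check:
  01011110110 = 512 + 128 + 64 + 32 + 16 + 4 + 2 = 758
  00110001101 = 256 + 128 + 8 + 4 + 1 = 397
  758 + 397 = 1155, and 010010000011 = 1024 + 128 + 2 + 1 = 1155 ✓

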